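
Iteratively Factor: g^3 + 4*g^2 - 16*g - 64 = (g - 4)*(g^2 + 8*g + 16) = (g - 4)*(g + 4)*(g + 4)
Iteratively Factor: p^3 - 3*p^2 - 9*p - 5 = (p + 1)*(p^2 - 4*p - 5) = (p - 5)*(p + 1)*(p + 1)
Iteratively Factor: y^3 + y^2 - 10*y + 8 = (y - 2)*(y^2 + 3*y - 4) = (y - 2)*(y - 1)*(y + 4)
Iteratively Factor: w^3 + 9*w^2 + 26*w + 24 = (w + 3)*(w^2 + 6*w + 8) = (w + 2)*(w + 3)*(w + 4)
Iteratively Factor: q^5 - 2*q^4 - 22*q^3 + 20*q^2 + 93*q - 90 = (q - 5)*(q^4 + 3*q^3 - 7*q^2 - 15*q + 18) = (q - 5)*(q + 3)*(q^3 - 7*q + 6) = (q - 5)*(q - 1)*(q + 3)*(q^2 + q - 6) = (q - 5)*(q - 2)*(q - 1)*(q + 3)*(q + 3)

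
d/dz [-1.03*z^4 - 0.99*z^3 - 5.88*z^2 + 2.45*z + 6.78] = -4.12*z^3 - 2.97*z^2 - 11.76*z + 2.45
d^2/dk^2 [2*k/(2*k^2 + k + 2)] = 4*(k*(4*k + 1)^2 - (6*k + 1)*(2*k^2 + k + 2))/(2*k^2 + k + 2)^3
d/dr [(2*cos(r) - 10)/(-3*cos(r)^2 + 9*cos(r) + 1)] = 2*(-3*cos(r)^2 + 30*cos(r) - 46)*sin(r)/(3*sin(r)^2 + 9*cos(r) - 2)^2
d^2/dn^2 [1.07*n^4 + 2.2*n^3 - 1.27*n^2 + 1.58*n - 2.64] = 12.84*n^2 + 13.2*n - 2.54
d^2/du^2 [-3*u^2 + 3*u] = -6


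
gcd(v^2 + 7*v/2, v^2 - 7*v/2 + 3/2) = 1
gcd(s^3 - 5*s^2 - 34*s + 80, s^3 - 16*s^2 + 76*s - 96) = s^2 - 10*s + 16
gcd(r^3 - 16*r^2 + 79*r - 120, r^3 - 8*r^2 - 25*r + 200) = r^2 - 13*r + 40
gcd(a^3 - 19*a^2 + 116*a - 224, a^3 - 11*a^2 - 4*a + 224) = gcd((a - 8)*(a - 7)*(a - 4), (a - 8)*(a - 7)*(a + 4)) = a^2 - 15*a + 56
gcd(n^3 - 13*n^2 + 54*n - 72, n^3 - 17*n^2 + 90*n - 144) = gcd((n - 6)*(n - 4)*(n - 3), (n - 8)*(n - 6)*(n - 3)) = n^2 - 9*n + 18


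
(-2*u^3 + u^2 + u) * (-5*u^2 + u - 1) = 10*u^5 - 7*u^4 - 2*u^3 - u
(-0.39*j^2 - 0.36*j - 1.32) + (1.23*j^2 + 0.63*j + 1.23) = 0.84*j^2 + 0.27*j - 0.0900000000000001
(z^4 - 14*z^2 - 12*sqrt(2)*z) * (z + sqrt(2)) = z^5 + sqrt(2)*z^4 - 14*z^3 - 26*sqrt(2)*z^2 - 24*z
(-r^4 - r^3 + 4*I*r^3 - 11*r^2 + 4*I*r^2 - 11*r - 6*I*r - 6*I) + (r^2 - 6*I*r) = -r^4 - r^3 + 4*I*r^3 - 10*r^2 + 4*I*r^2 - 11*r - 12*I*r - 6*I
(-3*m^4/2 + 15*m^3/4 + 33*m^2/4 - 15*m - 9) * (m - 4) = -3*m^5/2 + 39*m^4/4 - 27*m^3/4 - 48*m^2 + 51*m + 36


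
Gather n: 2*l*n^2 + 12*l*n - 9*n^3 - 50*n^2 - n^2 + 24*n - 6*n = -9*n^3 + n^2*(2*l - 51) + n*(12*l + 18)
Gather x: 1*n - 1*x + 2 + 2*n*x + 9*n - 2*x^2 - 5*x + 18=10*n - 2*x^2 + x*(2*n - 6) + 20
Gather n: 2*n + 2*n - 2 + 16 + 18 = 4*n + 32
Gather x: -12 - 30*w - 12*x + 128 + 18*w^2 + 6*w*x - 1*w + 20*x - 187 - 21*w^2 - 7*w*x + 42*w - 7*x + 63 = -3*w^2 + 11*w + x*(1 - w) - 8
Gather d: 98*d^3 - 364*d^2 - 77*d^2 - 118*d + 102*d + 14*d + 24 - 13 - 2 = 98*d^3 - 441*d^2 - 2*d + 9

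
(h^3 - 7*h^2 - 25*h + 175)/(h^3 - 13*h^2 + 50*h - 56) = (h^2 - 25)/(h^2 - 6*h + 8)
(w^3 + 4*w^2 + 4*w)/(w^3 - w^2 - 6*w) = (w + 2)/(w - 3)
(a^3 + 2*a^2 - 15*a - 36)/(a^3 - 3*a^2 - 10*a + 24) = (a + 3)/(a - 2)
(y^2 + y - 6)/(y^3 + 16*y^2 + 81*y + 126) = (y - 2)/(y^2 + 13*y + 42)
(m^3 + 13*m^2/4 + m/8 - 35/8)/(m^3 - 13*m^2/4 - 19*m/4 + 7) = (m + 5/2)/(m - 4)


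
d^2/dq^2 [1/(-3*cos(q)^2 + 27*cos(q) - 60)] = (4*sin(q)^4/3 - sin(q)^2 + 285*cos(q)/4 - 9*cos(3*q)/4 - 41)/((cos(q) - 5)^3*(cos(q) - 4)^3)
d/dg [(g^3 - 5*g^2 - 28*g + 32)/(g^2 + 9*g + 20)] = (g^2 + 10*g - 53)/(g^2 + 10*g + 25)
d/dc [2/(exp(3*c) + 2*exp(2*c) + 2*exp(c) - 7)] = (-6*exp(2*c) - 8*exp(c) - 4)*exp(c)/(exp(3*c) + 2*exp(2*c) + 2*exp(c) - 7)^2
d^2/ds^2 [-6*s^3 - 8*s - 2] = -36*s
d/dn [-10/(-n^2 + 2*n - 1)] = 20*(1 - n)/(n^2 - 2*n + 1)^2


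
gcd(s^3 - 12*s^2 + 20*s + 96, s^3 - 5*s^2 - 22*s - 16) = s^2 - 6*s - 16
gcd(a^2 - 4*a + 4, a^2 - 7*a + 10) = a - 2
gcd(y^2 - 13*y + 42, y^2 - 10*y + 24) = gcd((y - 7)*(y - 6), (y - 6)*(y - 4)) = y - 6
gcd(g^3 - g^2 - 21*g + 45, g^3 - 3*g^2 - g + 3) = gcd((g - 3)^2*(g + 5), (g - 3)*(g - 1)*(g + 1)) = g - 3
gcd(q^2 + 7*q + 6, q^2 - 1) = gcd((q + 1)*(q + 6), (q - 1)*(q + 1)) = q + 1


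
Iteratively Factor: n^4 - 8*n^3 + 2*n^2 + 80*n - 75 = (n - 5)*(n^3 - 3*n^2 - 13*n + 15) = (n - 5)^2*(n^2 + 2*n - 3) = (n - 5)^2*(n + 3)*(n - 1)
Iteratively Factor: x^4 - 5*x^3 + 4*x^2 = (x)*(x^3 - 5*x^2 + 4*x) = x*(x - 4)*(x^2 - x) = x^2*(x - 4)*(x - 1)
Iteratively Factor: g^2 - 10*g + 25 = (g - 5)*(g - 5)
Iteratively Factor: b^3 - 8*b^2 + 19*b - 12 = (b - 3)*(b^2 - 5*b + 4) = (b - 3)*(b - 1)*(b - 4)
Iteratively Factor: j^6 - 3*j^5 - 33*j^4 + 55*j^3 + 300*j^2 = (j - 5)*(j^5 + 2*j^4 - 23*j^3 - 60*j^2) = j*(j - 5)*(j^4 + 2*j^3 - 23*j^2 - 60*j) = j*(j - 5)^2*(j^3 + 7*j^2 + 12*j) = j*(j - 5)^2*(j + 4)*(j^2 + 3*j) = j*(j - 5)^2*(j + 3)*(j + 4)*(j)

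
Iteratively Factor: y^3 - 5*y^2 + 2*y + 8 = (y + 1)*(y^2 - 6*y + 8) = (y - 4)*(y + 1)*(y - 2)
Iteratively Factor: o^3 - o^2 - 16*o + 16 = (o + 4)*(o^2 - 5*o + 4) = (o - 4)*(o + 4)*(o - 1)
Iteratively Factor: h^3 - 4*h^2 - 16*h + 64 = (h - 4)*(h^2 - 16) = (h - 4)*(h + 4)*(h - 4)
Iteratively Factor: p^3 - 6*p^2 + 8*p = (p)*(p^2 - 6*p + 8) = p*(p - 4)*(p - 2)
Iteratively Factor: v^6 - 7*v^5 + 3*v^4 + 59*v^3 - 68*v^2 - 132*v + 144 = (v + 2)*(v^5 - 9*v^4 + 21*v^3 + 17*v^2 - 102*v + 72) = (v - 3)*(v + 2)*(v^4 - 6*v^3 + 3*v^2 + 26*v - 24) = (v - 3)*(v + 2)^2*(v^3 - 8*v^2 + 19*v - 12) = (v - 3)*(v - 1)*(v + 2)^2*(v^2 - 7*v + 12) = (v - 3)^2*(v - 1)*(v + 2)^2*(v - 4)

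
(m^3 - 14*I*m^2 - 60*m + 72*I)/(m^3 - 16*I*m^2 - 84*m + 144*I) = (m - 2*I)/(m - 4*I)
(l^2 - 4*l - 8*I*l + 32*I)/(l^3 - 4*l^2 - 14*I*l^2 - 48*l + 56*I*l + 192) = 1/(l - 6*I)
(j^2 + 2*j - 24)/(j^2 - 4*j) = (j + 6)/j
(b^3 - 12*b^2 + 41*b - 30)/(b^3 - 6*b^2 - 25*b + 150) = (b - 1)/(b + 5)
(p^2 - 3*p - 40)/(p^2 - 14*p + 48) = (p + 5)/(p - 6)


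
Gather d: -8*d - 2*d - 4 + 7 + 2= 5 - 10*d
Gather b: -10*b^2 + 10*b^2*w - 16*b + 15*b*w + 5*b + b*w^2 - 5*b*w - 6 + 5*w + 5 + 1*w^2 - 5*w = b^2*(10*w - 10) + b*(w^2 + 10*w - 11) + w^2 - 1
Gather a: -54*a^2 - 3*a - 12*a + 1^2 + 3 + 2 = -54*a^2 - 15*a + 6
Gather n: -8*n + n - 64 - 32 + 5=-7*n - 91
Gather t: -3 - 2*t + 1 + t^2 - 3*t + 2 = t^2 - 5*t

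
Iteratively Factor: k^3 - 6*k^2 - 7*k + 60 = (k - 5)*(k^2 - k - 12) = (k - 5)*(k + 3)*(k - 4)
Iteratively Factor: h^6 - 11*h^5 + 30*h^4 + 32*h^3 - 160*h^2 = (h - 5)*(h^5 - 6*h^4 + 32*h^2) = (h - 5)*(h - 4)*(h^4 - 2*h^3 - 8*h^2) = h*(h - 5)*(h - 4)*(h^3 - 2*h^2 - 8*h) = h*(h - 5)*(h - 4)*(h + 2)*(h^2 - 4*h) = h*(h - 5)*(h - 4)^2*(h + 2)*(h)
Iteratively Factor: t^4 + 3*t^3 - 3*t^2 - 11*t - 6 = (t - 2)*(t^3 + 5*t^2 + 7*t + 3) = (t - 2)*(t + 1)*(t^2 + 4*t + 3) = (t - 2)*(t + 1)^2*(t + 3)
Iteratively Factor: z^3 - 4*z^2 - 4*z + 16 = (z - 4)*(z^2 - 4) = (z - 4)*(z + 2)*(z - 2)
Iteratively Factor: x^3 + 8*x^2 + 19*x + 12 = (x + 4)*(x^2 + 4*x + 3) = (x + 1)*(x + 4)*(x + 3)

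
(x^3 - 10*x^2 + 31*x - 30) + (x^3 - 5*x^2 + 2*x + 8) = 2*x^3 - 15*x^2 + 33*x - 22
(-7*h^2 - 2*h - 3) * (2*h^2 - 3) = -14*h^4 - 4*h^3 + 15*h^2 + 6*h + 9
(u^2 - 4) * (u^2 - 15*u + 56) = u^4 - 15*u^3 + 52*u^2 + 60*u - 224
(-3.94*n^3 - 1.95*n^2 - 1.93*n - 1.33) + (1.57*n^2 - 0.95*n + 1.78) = -3.94*n^3 - 0.38*n^2 - 2.88*n + 0.45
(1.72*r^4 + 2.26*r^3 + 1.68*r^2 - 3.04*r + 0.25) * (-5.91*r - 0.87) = -10.1652*r^5 - 14.853*r^4 - 11.895*r^3 + 16.5048*r^2 + 1.1673*r - 0.2175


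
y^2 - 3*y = y*(y - 3)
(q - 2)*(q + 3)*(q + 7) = q^3 + 8*q^2 + q - 42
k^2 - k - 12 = (k - 4)*(k + 3)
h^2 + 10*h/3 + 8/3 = (h + 4/3)*(h + 2)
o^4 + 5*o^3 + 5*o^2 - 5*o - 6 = (o - 1)*(o + 1)*(o + 2)*(o + 3)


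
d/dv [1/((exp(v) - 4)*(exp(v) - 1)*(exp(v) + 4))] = -((exp(v) - 4)*(exp(v) - 1) + (exp(v) - 4)*(exp(v) + 4) + (exp(v) - 1)*(exp(v) + 4))/(4*(exp(v) - 4)^2*(exp(v) + 4)^2*sinh(v/2)^2)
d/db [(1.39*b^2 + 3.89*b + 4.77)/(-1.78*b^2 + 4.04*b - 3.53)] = (12.5398*b^2 + 7.1678*b - 33.0025)/(3.1684*b^4 - 14.3824*b^3 + 28.8884*b^2 - 28.5224*b + 12.4609)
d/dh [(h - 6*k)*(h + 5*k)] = 2*h - k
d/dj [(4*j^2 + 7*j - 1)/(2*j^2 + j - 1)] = 2*(-5*j^2 - 2*j - 3)/(4*j^4 + 4*j^3 - 3*j^2 - 2*j + 1)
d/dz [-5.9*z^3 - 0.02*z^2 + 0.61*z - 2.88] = -17.7*z^2 - 0.04*z + 0.61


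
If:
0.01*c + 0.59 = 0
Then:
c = -59.00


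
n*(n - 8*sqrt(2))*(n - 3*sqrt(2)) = n^3 - 11*sqrt(2)*n^2 + 48*n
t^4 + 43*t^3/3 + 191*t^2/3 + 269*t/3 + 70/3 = (t + 1/3)*(t + 2)*(t + 5)*(t + 7)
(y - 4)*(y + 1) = y^2 - 3*y - 4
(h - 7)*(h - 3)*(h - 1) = h^3 - 11*h^2 + 31*h - 21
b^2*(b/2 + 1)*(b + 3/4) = b^4/2 + 11*b^3/8 + 3*b^2/4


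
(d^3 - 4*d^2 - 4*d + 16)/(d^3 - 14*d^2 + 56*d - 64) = (d + 2)/(d - 8)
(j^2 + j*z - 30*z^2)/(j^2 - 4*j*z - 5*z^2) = (j + 6*z)/(j + z)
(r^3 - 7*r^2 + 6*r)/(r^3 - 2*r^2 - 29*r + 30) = r/(r + 5)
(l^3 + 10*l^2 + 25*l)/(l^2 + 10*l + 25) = l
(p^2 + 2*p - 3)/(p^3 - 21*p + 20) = (p + 3)/(p^2 + p - 20)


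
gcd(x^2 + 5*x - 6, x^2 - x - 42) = x + 6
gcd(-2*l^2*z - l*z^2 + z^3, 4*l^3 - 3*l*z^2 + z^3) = -2*l^2 - l*z + z^2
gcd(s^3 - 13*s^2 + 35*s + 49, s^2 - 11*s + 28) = s - 7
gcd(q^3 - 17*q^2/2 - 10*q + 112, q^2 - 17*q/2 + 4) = q - 8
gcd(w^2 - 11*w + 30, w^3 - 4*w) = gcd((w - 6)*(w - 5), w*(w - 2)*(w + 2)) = 1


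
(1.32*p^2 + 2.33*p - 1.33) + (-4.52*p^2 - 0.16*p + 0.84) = -3.2*p^2 + 2.17*p - 0.49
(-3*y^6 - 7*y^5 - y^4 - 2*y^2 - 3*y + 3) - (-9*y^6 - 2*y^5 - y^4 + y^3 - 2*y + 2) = 6*y^6 - 5*y^5 - y^3 - 2*y^2 - y + 1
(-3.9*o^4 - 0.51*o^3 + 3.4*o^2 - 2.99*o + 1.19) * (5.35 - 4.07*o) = 15.873*o^5 - 18.7893*o^4 - 16.5665*o^3 + 30.3593*o^2 - 20.8398*o + 6.3665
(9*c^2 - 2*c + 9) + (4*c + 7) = 9*c^2 + 2*c + 16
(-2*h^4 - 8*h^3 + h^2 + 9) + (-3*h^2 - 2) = -2*h^4 - 8*h^3 - 2*h^2 + 7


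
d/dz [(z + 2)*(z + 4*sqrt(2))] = 2*z + 2 + 4*sqrt(2)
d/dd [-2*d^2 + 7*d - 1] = 7 - 4*d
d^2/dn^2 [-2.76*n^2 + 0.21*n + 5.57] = -5.52000000000000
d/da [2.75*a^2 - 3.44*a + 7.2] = 5.5*a - 3.44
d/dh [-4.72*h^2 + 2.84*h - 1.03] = 2.84 - 9.44*h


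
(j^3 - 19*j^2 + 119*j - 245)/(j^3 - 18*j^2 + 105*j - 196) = (j - 5)/(j - 4)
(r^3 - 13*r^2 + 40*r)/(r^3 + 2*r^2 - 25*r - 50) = r*(r - 8)/(r^2 + 7*r + 10)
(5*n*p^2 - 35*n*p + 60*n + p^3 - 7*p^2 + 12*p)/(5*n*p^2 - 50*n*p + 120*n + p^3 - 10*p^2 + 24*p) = (p - 3)/(p - 6)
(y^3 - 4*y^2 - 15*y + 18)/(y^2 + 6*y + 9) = (y^2 - 7*y + 6)/(y + 3)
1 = 1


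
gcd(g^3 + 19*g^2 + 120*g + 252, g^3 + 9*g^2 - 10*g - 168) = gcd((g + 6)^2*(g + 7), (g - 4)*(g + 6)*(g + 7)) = g^2 + 13*g + 42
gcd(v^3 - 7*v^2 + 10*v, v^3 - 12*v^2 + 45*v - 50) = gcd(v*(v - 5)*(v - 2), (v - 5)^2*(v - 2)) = v^2 - 7*v + 10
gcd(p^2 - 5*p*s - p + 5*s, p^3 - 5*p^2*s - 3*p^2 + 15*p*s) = p - 5*s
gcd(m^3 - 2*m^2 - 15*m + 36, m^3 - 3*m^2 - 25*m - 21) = 1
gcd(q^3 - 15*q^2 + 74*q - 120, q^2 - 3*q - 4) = q - 4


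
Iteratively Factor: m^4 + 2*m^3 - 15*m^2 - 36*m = (m + 3)*(m^3 - m^2 - 12*m) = m*(m + 3)*(m^2 - m - 12) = m*(m + 3)^2*(m - 4)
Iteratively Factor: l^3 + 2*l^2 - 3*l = (l)*(l^2 + 2*l - 3) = l*(l + 3)*(l - 1)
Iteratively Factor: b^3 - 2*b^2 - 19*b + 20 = (b + 4)*(b^2 - 6*b + 5) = (b - 5)*(b + 4)*(b - 1)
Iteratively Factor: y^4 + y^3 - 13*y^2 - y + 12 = (y + 1)*(y^3 - 13*y + 12) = (y - 1)*(y + 1)*(y^2 + y - 12) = (y - 3)*(y - 1)*(y + 1)*(y + 4)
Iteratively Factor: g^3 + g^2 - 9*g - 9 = (g - 3)*(g^2 + 4*g + 3) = (g - 3)*(g + 1)*(g + 3)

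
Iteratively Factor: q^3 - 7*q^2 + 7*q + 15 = (q - 3)*(q^2 - 4*q - 5) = (q - 3)*(q + 1)*(q - 5)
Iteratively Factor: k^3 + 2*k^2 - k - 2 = (k + 1)*(k^2 + k - 2) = (k - 1)*(k + 1)*(k + 2)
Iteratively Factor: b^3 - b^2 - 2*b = (b)*(b^2 - b - 2) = b*(b + 1)*(b - 2)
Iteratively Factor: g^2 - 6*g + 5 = (g - 5)*(g - 1)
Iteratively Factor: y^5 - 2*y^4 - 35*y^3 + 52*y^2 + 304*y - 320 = (y - 1)*(y^4 - y^3 - 36*y^2 + 16*y + 320) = (y - 4)*(y - 1)*(y^3 + 3*y^2 - 24*y - 80) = (y - 4)*(y - 1)*(y + 4)*(y^2 - y - 20) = (y - 4)*(y - 1)*(y + 4)^2*(y - 5)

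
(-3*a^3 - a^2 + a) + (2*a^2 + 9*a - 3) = -3*a^3 + a^2 + 10*a - 3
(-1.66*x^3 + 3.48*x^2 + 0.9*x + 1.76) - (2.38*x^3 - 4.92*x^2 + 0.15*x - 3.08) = -4.04*x^3 + 8.4*x^2 + 0.75*x + 4.84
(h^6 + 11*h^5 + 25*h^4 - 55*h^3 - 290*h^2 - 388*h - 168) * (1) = h^6 + 11*h^5 + 25*h^4 - 55*h^3 - 290*h^2 - 388*h - 168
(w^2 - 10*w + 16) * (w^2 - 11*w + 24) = w^4 - 21*w^3 + 150*w^2 - 416*w + 384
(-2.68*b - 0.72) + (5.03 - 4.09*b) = 4.31 - 6.77*b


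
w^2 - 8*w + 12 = (w - 6)*(w - 2)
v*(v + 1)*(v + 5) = v^3 + 6*v^2 + 5*v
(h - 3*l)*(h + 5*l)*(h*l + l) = h^3*l + 2*h^2*l^2 + h^2*l - 15*h*l^3 + 2*h*l^2 - 15*l^3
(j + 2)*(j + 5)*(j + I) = j^3 + 7*j^2 + I*j^2 + 10*j + 7*I*j + 10*I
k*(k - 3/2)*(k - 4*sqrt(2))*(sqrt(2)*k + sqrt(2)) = sqrt(2)*k^4 - 8*k^3 - sqrt(2)*k^3/2 - 3*sqrt(2)*k^2/2 + 4*k^2 + 12*k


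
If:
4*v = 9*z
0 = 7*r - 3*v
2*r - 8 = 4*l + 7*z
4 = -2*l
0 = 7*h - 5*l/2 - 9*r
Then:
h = -5/7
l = -2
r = 0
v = 0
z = 0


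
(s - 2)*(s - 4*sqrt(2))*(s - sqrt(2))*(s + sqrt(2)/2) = s^4 - 9*sqrt(2)*s^3/2 - 2*s^3 + 3*s^2 + 9*sqrt(2)*s^2 - 6*s + 4*sqrt(2)*s - 8*sqrt(2)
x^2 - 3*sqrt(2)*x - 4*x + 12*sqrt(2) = (x - 4)*(x - 3*sqrt(2))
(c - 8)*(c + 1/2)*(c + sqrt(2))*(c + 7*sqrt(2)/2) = c^4 - 15*c^3/2 + 9*sqrt(2)*c^3/2 - 135*sqrt(2)*c^2/4 + 3*c^2 - 105*c/2 - 18*sqrt(2)*c - 28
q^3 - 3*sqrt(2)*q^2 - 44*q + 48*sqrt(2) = (q - 6*sqrt(2))*(q - sqrt(2))*(q + 4*sqrt(2))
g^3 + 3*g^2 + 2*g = g*(g + 1)*(g + 2)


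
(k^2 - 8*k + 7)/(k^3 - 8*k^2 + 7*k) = 1/k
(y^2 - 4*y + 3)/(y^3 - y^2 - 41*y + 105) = (y - 1)/(y^2 + 2*y - 35)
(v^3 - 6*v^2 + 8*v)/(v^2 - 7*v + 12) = v*(v - 2)/(v - 3)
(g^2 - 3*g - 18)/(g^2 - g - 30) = (g + 3)/(g + 5)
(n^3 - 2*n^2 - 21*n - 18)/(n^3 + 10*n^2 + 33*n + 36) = (n^2 - 5*n - 6)/(n^2 + 7*n + 12)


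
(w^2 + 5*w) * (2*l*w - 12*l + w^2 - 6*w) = 2*l*w^3 - 2*l*w^2 - 60*l*w + w^4 - w^3 - 30*w^2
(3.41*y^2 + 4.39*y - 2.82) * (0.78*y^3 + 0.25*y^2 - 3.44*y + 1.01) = 2.6598*y^5 + 4.2767*y^4 - 12.8325*y^3 - 12.3625*y^2 + 14.1347*y - 2.8482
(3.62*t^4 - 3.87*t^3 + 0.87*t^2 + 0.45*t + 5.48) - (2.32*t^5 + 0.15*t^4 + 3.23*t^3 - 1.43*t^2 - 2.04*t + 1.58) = -2.32*t^5 + 3.47*t^4 - 7.1*t^3 + 2.3*t^2 + 2.49*t + 3.9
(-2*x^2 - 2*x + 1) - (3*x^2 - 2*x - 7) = 8 - 5*x^2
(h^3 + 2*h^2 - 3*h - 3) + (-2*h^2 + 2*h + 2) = h^3 - h - 1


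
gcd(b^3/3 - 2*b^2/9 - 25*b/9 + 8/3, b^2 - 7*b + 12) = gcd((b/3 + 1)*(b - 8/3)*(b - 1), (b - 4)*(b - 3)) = 1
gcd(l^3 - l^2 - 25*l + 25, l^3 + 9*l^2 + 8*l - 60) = l + 5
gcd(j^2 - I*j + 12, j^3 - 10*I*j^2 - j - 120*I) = j + 3*I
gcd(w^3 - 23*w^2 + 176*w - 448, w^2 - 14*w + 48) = w - 8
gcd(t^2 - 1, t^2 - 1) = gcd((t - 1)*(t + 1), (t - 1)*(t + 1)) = t^2 - 1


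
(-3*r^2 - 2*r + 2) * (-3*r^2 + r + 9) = 9*r^4 + 3*r^3 - 35*r^2 - 16*r + 18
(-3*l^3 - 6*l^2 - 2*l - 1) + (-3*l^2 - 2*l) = -3*l^3 - 9*l^2 - 4*l - 1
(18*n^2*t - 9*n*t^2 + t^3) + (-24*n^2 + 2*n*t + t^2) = 18*n^2*t - 24*n^2 - 9*n*t^2 + 2*n*t + t^3 + t^2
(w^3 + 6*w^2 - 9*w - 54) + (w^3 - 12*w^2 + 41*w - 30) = 2*w^3 - 6*w^2 + 32*w - 84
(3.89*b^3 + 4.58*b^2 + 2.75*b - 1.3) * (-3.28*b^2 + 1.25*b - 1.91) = -12.7592*b^5 - 10.1599*b^4 - 10.7249*b^3 - 1.0463*b^2 - 6.8775*b + 2.483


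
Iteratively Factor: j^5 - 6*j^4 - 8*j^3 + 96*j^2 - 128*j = (j - 4)*(j^4 - 2*j^3 - 16*j^2 + 32*j) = (j - 4)*(j + 4)*(j^3 - 6*j^2 + 8*j) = (j - 4)^2*(j + 4)*(j^2 - 2*j) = j*(j - 4)^2*(j + 4)*(j - 2)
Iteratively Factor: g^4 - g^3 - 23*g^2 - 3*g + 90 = (g - 2)*(g^3 + g^2 - 21*g - 45) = (g - 5)*(g - 2)*(g^2 + 6*g + 9) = (g - 5)*(g - 2)*(g + 3)*(g + 3)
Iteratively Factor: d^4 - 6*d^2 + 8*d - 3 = (d - 1)*(d^3 + d^2 - 5*d + 3) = (d - 1)*(d + 3)*(d^2 - 2*d + 1) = (d - 1)^2*(d + 3)*(d - 1)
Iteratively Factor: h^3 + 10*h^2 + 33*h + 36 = (h + 3)*(h^2 + 7*h + 12) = (h + 3)*(h + 4)*(h + 3)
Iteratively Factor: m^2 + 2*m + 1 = (m + 1)*(m + 1)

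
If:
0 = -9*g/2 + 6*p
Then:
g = 4*p/3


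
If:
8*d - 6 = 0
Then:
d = 3/4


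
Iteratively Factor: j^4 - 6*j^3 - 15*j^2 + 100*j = (j - 5)*(j^3 - j^2 - 20*j) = (j - 5)*(j + 4)*(j^2 - 5*j) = (j - 5)^2*(j + 4)*(j)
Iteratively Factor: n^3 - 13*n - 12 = (n + 3)*(n^2 - 3*n - 4) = (n - 4)*(n + 3)*(n + 1)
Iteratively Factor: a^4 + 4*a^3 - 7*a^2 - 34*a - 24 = (a + 1)*(a^3 + 3*a^2 - 10*a - 24) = (a + 1)*(a + 4)*(a^2 - a - 6) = (a + 1)*(a + 2)*(a + 4)*(a - 3)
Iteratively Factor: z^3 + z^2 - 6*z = (z - 2)*(z^2 + 3*z) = z*(z - 2)*(z + 3)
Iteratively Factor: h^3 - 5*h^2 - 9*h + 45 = (h - 3)*(h^2 - 2*h - 15) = (h - 3)*(h + 3)*(h - 5)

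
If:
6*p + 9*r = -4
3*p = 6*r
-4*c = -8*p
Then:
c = -16/21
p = -8/21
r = -4/21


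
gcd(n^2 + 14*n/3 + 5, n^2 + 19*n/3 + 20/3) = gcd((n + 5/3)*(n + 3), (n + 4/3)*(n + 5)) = 1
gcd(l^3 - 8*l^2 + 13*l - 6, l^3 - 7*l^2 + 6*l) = l^2 - 7*l + 6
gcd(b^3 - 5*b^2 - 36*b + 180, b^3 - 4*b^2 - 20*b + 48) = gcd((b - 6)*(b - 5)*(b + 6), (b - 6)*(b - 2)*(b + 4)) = b - 6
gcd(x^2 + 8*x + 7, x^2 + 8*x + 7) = x^2 + 8*x + 7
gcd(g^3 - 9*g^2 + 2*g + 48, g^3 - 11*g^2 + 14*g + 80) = g^2 - 6*g - 16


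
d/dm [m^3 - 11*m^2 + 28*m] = 3*m^2 - 22*m + 28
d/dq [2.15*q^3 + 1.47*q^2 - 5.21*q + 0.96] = 6.45*q^2 + 2.94*q - 5.21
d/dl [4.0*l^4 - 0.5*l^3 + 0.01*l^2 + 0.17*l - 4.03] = 16.0*l^3 - 1.5*l^2 + 0.02*l + 0.17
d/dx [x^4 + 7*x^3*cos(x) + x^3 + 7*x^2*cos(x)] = x*(-7*x^2*sin(x) + 4*x^2 - 7*x*sin(x) + 21*x*cos(x) + 3*x + 14*cos(x))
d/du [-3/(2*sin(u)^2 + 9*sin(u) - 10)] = 3*(4*sin(u) + 9)*cos(u)/(9*sin(u) - cos(2*u) - 9)^2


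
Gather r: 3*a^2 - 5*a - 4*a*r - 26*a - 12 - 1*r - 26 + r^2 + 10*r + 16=3*a^2 - 31*a + r^2 + r*(9 - 4*a) - 22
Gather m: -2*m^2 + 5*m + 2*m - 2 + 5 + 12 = -2*m^2 + 7*m + 15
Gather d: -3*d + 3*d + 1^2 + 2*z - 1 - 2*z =0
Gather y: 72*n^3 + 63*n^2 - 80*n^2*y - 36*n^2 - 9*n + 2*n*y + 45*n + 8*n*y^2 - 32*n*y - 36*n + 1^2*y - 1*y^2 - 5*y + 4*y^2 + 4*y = 72*n^3 + 27*n^2 + y^2*(8*n + 3) + y*(-80*n^2 - 30*n)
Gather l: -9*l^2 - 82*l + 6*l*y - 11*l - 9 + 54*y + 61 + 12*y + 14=-9*l^2 + l*(6*y - 93) + 66*y + 66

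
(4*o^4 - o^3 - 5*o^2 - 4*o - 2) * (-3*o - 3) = -12*o^5 - 9*o^4 + 18*o^3 + 27*o^2 + 18*o + 6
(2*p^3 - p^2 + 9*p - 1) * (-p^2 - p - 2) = -2*p^5 - p^4 - 12*p^3 - 6*p^2 - 17*p + 2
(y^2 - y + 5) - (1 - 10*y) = y^2 + 9*y + 4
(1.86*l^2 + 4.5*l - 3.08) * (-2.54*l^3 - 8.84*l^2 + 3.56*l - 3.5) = -4.7244*l^5 - 27.8724*l^4 - 25.3352*l^3 + 36.7372*l^2 - 26.7148*l + 10.78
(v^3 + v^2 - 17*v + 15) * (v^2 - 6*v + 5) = v^5 - 5*v^4 - 18*v^3 + 122*v^2 - 175*v + 75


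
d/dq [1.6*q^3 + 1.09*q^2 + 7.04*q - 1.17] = 4.8*q^2 + 2.18*q + 7.04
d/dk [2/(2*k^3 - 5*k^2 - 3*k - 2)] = 2*(-6*k^2 + 10*k + 3)/(-2*k^3 + 5*k^2 + 3*k + 2)^2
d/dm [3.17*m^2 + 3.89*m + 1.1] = 6.34*m + 3.89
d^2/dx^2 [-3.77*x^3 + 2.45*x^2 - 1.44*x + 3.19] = 4.9 - 22.62*x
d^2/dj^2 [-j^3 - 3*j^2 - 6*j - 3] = -6*j - 6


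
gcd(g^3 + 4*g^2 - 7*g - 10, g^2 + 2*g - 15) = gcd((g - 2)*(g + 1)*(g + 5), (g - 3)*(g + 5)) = g + 5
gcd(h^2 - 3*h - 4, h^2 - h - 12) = h - 4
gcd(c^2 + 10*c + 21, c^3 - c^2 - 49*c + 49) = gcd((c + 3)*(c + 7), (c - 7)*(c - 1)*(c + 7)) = c + 7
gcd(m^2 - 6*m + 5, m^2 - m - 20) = m - 5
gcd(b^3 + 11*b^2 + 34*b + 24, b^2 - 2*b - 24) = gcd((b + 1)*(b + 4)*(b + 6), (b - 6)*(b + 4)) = b + 4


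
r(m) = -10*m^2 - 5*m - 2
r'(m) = -20*m - 5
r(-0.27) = -1.38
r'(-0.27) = 0.40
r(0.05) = -2.28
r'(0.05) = -6.00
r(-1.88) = -27.94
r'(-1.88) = 32.60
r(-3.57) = -111.60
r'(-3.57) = 66.40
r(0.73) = -10.98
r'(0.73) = -19.60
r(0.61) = -8.77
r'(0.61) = -17.20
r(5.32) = -311.62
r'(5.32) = -111.40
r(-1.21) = -10.59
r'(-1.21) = 19.20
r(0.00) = -2.00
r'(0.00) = -5.00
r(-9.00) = -767.00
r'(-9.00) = 175.00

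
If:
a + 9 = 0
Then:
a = -9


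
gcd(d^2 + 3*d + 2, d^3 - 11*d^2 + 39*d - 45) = 1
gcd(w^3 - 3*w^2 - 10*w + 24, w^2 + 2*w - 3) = w + 3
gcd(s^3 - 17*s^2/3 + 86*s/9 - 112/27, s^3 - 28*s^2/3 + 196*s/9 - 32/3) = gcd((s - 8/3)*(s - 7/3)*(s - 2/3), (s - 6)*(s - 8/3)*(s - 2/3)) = s^2 - 10*s/3 + 16/9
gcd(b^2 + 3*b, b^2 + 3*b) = b^2 + 3*b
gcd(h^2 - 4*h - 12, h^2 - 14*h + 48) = h - 6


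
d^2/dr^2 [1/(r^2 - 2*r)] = 2*(-r*(r - 2) + 4*(r - 1)^2)/(r^3*(r - 2)^3)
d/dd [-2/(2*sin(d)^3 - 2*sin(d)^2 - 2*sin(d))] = (3*cos(d) - 2/tan(d) - cos(d)/sin(d)^2)/(sin(d)^2 - sin(d) - 1)^2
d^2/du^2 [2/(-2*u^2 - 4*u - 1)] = 8*(2*u^2 + 4*u - 8*(u + 1)^2 + 1)/(2*u^2 + 4*u + 1)^3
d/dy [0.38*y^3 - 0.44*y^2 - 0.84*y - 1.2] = 1.14*y^2 - 0.88*y - 0.84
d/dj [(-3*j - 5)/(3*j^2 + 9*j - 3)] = (j^2 + 10*j/3 + 6)/(j^4 + 6*j^3 + 7*j^2 - 6*j + 1)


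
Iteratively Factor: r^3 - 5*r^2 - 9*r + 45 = (r + 3)*(r^2 - 8*r + 15) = (r - 5)*(r + 3)*(r - 3)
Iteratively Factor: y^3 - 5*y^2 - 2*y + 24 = (y + 2)*(y^2 - 7*y + 12) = (y - 4)*(y + 2)*(y - 3)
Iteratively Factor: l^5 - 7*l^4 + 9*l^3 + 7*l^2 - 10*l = (l + 1)*(l^4 - 8*l^3 + 17*l^2 - 10*l) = (l - 1)*(l + 1)*(l^3 - 7*l^2 + 10*l) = (l - 5)*(l - 1)*(l + 1)*(l^2 - 2*l) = l*(l - 5)*(l - 1)*(l + 1)*(l - 2)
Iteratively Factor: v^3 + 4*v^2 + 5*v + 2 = (v + 1)*(v^2 + 3*v + 2) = (v + 1)*(v + 2)*(v + 1)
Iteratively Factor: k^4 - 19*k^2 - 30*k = (k - 5)*(k^3 + 5*k^2 + 6*k) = (k - 5)*(k + 2)*(k^2 + 3*k) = k*(k - 5)*(k + 2)*(k + 3)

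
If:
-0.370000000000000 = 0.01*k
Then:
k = -37.00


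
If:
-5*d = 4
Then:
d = -4/5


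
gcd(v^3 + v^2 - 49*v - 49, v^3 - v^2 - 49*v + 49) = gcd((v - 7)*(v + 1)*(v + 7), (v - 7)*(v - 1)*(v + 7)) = v^2 - 49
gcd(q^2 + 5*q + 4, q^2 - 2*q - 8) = 1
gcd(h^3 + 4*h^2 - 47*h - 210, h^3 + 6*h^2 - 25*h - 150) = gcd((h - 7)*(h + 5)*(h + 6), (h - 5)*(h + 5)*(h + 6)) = h^2 + 11*h + 30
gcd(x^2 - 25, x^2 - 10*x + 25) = x - 5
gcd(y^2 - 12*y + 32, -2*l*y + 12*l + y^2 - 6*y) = 1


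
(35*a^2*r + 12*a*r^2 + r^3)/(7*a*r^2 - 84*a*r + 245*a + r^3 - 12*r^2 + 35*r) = r*(5*a + r)/(r^2 - 12*r + 35)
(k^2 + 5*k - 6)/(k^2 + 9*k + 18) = (k - 1)/(k + 3)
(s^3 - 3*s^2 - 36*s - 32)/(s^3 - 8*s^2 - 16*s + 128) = (s + 1)/(s - 4)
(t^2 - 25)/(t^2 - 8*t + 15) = (t + 5)/(t - 3)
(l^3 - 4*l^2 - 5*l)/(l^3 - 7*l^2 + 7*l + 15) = l/(l - 3)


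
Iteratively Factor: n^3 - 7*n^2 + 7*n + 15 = (n - 5)*(n^2 - 2*n - 3) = (n - 5)*(n - 3)*(n + 1)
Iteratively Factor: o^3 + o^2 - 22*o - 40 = (o - 5)*(o^2 + 6*o + 8) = (o - 5)*(o + 2)*(o + 4)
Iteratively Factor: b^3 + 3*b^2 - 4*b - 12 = (b - 2)*(b^2 + 5*b + 6) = (b - 2)*(b + 2)*(b + 3)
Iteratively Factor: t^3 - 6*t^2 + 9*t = (t)*(t^2 - 6*t + 9) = t*(t - 3)*(t - 3)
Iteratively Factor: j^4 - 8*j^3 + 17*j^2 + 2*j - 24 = (j - 2)*(j^3 - 6*j^2 + 5*j + 12) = (j - 4)*(j - 2)*(j^2 - 2*j - 3) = (j - 4)*(j - 2)*(j + 1)*(j - 3)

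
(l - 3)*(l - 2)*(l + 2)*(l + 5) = l^4 + 2*l^3 - 19*l^2 - 8*l + 60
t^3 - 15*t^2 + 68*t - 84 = (t - 7)*(t - 6)*(t - 2)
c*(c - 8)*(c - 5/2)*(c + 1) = c^4 - 19*c^3/2 + 19*c^2/2 + 20*c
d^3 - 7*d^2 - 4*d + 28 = (d - 7)*(d - 2)*(d + 2)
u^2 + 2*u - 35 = (u - 5)*(u + 7)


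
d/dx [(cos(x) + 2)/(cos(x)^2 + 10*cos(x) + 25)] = (cos(x) - 1)*sin(x)/(cos(x) + 5)^3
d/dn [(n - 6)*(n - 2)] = 2*n - 8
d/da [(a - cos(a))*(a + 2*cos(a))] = -a*sin(a) + 2*a + 2*sin(2*a) + cos(a)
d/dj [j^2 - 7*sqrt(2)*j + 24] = 2*j - 7*sqrt(2)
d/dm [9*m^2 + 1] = 18*m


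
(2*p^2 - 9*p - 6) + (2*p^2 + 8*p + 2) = 4*p^2 - p - 4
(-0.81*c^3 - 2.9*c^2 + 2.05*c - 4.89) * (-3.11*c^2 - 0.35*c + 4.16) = 2.5191*c^5 + 9.3025*c^4 - 8.7301*c^3 + 2.4264*c^2 + 10.2395*c - 20.3424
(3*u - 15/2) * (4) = 12*u - 30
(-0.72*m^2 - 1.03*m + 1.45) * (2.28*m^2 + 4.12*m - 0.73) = -1.6416*m^4 - 5.3148*m^3 - 0.412*m^2 + 6.7259*m - 1.0585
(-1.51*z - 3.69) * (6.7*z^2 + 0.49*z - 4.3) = -10.117*z^3 - 25.4629*z^2 + 4.6849*z + 15.867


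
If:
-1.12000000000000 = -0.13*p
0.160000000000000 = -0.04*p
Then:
No Solution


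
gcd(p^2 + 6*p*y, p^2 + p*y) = p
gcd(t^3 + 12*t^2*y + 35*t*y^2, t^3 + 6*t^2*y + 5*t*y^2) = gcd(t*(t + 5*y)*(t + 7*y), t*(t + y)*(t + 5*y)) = t^2 + 5*t*y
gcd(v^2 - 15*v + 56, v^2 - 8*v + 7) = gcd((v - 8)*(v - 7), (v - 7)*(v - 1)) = v - 7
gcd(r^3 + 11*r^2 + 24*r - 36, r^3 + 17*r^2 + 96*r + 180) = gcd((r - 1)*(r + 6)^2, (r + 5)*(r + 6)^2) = r^2 + 12*r + 36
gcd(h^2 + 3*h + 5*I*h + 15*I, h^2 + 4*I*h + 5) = h + 5*I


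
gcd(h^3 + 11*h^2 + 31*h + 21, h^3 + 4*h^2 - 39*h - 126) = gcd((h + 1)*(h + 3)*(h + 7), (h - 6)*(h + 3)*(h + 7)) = h^2 + 10*h + 21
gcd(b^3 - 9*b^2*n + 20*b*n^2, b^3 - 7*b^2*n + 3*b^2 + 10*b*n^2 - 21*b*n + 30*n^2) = b - 5*n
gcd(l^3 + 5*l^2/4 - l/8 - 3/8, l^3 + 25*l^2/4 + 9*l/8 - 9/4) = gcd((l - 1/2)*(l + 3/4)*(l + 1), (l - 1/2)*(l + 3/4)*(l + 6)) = l^2 + l/4 - 3/8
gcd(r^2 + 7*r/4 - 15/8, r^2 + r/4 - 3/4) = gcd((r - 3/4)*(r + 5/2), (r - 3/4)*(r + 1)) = r - 3/4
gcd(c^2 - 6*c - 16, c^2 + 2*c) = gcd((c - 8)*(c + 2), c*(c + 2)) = c + 2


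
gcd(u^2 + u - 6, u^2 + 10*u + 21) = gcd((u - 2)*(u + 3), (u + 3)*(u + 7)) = u + 3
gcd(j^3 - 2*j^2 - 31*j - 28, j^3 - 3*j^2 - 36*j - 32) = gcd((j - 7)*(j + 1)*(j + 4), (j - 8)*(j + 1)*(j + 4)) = j^2 + 5*j + 4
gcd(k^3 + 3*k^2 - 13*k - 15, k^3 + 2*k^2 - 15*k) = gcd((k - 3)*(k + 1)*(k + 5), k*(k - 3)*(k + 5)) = k^2 + 2*k - 15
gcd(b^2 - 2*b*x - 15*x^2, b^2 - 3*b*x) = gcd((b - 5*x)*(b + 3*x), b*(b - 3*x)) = 1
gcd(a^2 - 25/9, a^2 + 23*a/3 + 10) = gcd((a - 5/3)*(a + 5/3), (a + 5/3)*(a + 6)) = a + 5/3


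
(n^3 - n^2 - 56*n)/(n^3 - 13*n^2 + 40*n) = (n + 7)/(n - 5)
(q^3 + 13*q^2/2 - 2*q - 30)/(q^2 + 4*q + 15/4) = 2*(q^2 + 4*q - 12)/(2*q + 3)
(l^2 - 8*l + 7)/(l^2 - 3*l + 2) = (l - 7)/(l - 2)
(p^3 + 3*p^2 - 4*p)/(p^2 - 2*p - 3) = p*(-p^2 - 3*p + 4)/(-p^2 + 2*p + 3)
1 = 1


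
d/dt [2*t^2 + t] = 4*t + 1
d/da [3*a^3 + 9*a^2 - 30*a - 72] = 9*a^2 + 18*a - 30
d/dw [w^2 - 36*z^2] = 2*w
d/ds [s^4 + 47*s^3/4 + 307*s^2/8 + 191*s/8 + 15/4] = 4*s^3 + 141*s^2/4 + 307*s/4 + 191/8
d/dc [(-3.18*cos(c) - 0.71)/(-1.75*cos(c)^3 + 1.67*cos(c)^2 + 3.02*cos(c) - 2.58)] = (11.13*cos(c)^3 - 1.5831*cos(c)^2 - 2.3714*cos(c) - 10.3486)*sin(c)/(3.0625*cos(c)^6 - 5.845*cos(c)^5 - 7.7811*cos(c)^4 + 19.1168*cos(c)^3 + 0.5032*cos(c)^2 - 15.5832*cos(c) + 6.6564)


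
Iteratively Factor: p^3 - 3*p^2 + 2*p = (p - 2)*(p^2 - p) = p*(p - 2)*(p - 1)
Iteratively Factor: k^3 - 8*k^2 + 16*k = (k - 4)*(k^2 - 4*k) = (k - 4)^2*(k)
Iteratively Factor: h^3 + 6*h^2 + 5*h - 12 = (h + 4)*(h^2 + 2*h - 3) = (h + 3)*(h + 4)*(h - 1)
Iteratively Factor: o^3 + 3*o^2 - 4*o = (o + 4)*(o^2 - o) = o*(o + 4)*(o - 1)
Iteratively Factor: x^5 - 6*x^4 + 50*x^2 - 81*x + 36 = (x - 4)*(x^4 - 2*x^3 - 8*x^2 + 18*x - 9) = (x - 4)*(x - 1)*(x^3 - x^2 - 9*x + 9) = (x - 4)*(x - 1)*(x + 3)*(x^2 - 4*x + 3) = (x - 4)*(x - 3)*(x - 1)*(x + 3)*(x - 1)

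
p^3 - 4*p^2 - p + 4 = (p - 4)*(p - 1)*(p + 1)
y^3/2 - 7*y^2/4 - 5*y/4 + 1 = (y/2 + 1/2)*(y - 4)*(y - 1/2)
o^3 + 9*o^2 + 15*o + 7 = (o + 1)^2*(o + 7)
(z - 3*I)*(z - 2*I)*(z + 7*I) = z^3 + 2*I*z^2 + 29*z - 42*I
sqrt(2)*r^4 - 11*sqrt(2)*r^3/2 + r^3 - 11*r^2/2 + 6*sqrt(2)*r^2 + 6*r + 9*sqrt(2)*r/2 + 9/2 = (r - 3)^2*(r + 1/2)*(sqrt(2)*r + 1)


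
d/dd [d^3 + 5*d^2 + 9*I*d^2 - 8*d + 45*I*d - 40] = 3*d^2 + d*(10 + 18*I) - 8 + 45*I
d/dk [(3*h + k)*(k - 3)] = 3*h + 2*k - 3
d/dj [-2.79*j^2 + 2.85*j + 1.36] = 2.85 - 5.58*j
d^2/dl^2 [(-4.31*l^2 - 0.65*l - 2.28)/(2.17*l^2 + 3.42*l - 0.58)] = (57.850898*l^3 - 96.965148*l^2 - 106.433292*l - 64.553248)/(10.218313*l^6 + 48.313314*l^5 + 67.950078*l^4 + 14.175216*l^3 - 18.161772*l^2 + 3.451464*l - 0.195112)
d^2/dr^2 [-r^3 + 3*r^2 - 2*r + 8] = 6 - 6*r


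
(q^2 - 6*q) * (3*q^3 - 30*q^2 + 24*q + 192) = 3*q^5 - 48*q^4 + 204*q^3 + 48*q^2 - 1152*q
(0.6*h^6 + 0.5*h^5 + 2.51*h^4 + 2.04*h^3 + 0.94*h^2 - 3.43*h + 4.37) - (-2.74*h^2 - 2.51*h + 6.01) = 0.6*h^6 + 0.5*h^5 + 2.51*h^4 + 2.04*h^3 + 3.68*h^2 - 0.92*h - 1.64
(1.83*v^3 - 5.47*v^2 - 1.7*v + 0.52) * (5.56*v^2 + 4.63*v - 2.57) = 10.1748*v^5 - 21.9403*v^4 - 39.4812*v^3 + 9.0781*v^2 + 6.7766*v - 1.3364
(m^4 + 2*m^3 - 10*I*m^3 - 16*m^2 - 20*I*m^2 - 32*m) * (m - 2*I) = m^5 + 2*m^4 - 12*I*m^4 - 36*m^3 - 24*I*m^3 - 72*m^2 + 32*I*m^2 + 64*I*m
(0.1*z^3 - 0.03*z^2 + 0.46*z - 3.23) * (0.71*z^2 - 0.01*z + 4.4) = 0.071*z^5 - 0.0223*z^4 + 0.7669*z^3 - 2.4299*z^2 + 2.0563*z - 14.212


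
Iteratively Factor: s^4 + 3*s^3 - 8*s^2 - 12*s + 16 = (s - 1)*(s^3 + 4*s^2 - 4*s - 16) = (s - 2)*(s - 1)*(s^2 + 6*s + 8) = (s - 2)*(s - 1)*(s + 2)*(s + 4)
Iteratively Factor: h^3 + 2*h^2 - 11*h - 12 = (h - 3)*(h^2 + 5*h + 4) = (h - 3)*(h + 1)*(h + 4)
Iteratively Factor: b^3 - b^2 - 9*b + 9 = (b - 1)*(b^2 - 9) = (b - 1)*(b + 3)*(b - 3)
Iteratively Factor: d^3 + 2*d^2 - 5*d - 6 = (d + 3)*(d^2 - d - 2) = (d - 2)*(d + 3)*(d + 1)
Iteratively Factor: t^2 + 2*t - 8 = (t - 2)*(t + 4)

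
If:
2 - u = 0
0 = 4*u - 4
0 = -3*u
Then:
No Solution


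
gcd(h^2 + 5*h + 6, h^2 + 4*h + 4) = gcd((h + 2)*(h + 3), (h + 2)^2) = h + 2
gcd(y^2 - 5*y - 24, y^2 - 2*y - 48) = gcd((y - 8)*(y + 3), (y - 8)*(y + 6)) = y - 8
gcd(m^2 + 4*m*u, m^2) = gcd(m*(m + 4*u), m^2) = m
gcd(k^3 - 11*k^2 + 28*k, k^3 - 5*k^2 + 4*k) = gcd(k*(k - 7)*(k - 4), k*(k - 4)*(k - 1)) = k^2 - 4*k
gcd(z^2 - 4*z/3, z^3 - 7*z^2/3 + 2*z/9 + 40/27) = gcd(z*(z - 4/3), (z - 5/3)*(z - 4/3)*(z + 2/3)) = z - 4/3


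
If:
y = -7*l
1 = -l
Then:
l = -1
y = 7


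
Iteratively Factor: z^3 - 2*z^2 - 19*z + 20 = (z - 5)*(z^2 + 3*z - 4) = (z - 5)*(z - 1)*(z + 4)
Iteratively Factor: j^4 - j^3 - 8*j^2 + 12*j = (j - 2)*(j^3 + j^2 - 6*j) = j*(j - 2)*(j^2 + j - 6) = j*(j - 2)^2*(j + 3)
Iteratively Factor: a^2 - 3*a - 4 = (a - 4)*(a + 1)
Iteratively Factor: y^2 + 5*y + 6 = (y + 2)*(y + 3)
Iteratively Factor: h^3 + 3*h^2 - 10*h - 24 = (h + 4)*(h^2 - h - 6) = (h - 3)*(h + 4)*(h + 2)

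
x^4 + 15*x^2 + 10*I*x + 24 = (x - 4*I)*(x - I)*(x + 2*I)*(x + 3*I)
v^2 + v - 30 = (v - 5)*(v + 6)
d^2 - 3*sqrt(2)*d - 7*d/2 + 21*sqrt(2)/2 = (d - 7/2)*(d - 3*sqrt(2))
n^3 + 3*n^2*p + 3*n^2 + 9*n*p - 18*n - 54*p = (n - 3)*(n + 6)*(n + 3*p)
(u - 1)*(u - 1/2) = u^2 - 3*u/2 + 1/2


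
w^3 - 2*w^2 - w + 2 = (w - 2)*(w - 1)*(w + 1)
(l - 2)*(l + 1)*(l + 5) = l^3 + 4*l^2 - 7*l - 10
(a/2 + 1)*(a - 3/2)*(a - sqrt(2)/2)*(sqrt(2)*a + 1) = sqrt(2)*a^4/2 + sqrt(2)*a^3/4 - 7*sqrt(2)*a^2/4 - sqrt(2)*a/8 + 3*sqrt(2)/4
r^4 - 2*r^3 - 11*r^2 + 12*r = r*(r - 4)*(r - 1)*(r + 3)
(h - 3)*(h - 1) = h^2 - 4*h + 3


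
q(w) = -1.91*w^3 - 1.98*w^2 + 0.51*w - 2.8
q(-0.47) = -3.28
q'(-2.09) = -16.24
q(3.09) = -76.48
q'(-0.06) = 0.73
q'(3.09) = -66.44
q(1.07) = -6.86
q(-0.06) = -2.84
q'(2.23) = -36.82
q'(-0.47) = 1.11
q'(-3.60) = -59.49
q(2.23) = -32.69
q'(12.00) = -872.13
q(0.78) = -4.51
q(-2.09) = 4.92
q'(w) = -5.73*w^2 - 3.96*w + 0.51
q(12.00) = -3582.28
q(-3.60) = 58.82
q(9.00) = -1550.98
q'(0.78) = -6.06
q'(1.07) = -10.29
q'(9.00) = -499.26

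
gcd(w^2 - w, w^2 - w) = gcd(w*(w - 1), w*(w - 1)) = w^2 - w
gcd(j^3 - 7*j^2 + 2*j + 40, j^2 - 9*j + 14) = 1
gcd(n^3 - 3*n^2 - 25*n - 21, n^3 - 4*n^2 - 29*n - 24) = n^2 + 4*n + 3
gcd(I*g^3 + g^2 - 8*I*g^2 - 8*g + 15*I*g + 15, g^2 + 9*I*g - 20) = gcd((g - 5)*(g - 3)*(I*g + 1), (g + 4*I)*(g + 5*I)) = 1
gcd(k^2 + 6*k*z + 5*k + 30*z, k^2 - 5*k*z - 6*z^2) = 1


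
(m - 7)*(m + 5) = m^2 - 2*m - 35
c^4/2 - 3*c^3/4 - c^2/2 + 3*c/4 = c*(c/2 + 1/2)*(c - 3/2)*(c - 1)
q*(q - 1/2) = q^2 - q/2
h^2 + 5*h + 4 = (h + 1)*(h + 4)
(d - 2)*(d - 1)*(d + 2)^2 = d^4 + d^3 - 6*d^2 - 4*d + 8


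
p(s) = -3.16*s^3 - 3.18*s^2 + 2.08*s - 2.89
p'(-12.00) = -1286.72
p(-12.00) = 4974.71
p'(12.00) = -1439.36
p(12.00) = -5896.33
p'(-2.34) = -34.95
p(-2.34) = 15.32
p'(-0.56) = 2.67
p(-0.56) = -4.50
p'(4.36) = -205.86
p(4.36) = -316.18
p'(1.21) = -19.50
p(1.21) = -10.63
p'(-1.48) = -9.27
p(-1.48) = -2.69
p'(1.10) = -16.39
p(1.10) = -8.66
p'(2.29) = -62.20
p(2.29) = -52.75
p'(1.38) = -24.75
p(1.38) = -14.38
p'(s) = -9.48*s^2 - 6.36*s + 2.08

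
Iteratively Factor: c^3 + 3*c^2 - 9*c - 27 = (c + 3)*(c^2 - 9) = (c + 3)^2*(c - 3)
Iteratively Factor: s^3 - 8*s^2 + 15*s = (s)*(s^2 - 8*s + 15) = s*(s - 5)*(s - 3)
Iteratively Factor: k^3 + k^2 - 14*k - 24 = (k + 2)*(k^2 - k - 12) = (k + 2)*(k + 3)*(k - 4)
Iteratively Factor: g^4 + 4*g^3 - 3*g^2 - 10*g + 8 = (g + 2)*(g^3 + 2*g^2 - 7*g + 4) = (g - 1)*(g + 2)*(g^2 + 3*g - 4) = (g - 1)*(g + 2)*(g + 4)*(g - 1)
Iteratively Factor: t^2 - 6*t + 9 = (t - 3)*(t - 3)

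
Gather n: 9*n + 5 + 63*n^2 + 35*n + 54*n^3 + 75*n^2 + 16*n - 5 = 54*n^3 + 138*n^2 + 60*n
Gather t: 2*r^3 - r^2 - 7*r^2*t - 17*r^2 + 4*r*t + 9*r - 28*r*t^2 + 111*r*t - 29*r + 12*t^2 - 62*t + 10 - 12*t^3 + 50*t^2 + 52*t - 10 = 2*r^3 - 18*r^2 - 20*r - 12*t^3 + t^2*(62 - 28*r) + t*(-7*r^2 + 115*r - 10)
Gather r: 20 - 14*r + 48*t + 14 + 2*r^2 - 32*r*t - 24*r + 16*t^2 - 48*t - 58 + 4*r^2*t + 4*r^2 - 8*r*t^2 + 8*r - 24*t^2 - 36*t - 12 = r^2*(4*t + 6) + r*(-8*t^2 - 32*t - 30) - 8*t^2 - 36*t - 36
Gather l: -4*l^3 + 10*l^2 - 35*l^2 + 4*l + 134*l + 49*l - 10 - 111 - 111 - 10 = -4*l^3 - 25*l^2 + 187*l - 242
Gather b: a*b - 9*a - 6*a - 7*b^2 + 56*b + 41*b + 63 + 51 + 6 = -15*a - 7*b^2 + b*(a + 97) + 120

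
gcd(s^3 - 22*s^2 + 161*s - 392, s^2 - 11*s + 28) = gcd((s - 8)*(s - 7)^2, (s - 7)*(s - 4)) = s - 7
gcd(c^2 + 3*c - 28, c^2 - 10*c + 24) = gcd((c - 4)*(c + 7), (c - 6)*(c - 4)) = c - 4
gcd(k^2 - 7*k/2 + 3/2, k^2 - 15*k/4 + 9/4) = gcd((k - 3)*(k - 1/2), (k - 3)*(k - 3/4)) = k - 3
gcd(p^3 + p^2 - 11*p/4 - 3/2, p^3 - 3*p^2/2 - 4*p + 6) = p^2 + p/2 - 3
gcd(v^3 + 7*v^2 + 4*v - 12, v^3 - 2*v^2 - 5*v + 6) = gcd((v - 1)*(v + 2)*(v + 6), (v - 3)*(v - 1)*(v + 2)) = v^2 + v - 2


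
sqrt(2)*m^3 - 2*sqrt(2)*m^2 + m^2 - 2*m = m*(m - 2)*(sqrt(2)*m + 1)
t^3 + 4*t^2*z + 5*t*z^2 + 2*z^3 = (t + z)^2*(t + 2*z)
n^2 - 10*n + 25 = (n - 5)^2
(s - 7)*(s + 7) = s^2 - 49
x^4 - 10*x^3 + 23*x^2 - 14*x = x*(x - 7)*(x - 2)*(x - 1)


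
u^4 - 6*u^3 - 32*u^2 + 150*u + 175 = (u - 7)*(u - 5)*(u + 1)*(u + 5)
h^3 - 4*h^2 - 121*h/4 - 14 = (h - 8)*(h + 1/2)*(h + 7/2)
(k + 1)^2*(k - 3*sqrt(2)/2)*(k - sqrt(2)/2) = k^4 - 2*sqrt(2)*k^3 + 2*k^3 - 4*sqrt(2)*k^2 + 5*k^2/2 - 2*sqrt(2)*k + 3*k + 3/2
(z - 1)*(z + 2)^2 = z^3 + 3*z^2 - 4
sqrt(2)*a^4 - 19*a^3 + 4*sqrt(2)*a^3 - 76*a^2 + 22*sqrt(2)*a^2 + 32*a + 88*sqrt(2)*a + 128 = (a + 4)*(a - 8*sqrt(2))*(a - 2*sqrt(2))*(sqrt(2)*a + 1)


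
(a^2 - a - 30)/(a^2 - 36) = (a + 5)/(a + 6)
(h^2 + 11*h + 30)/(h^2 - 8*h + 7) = (h^2 + 11*h + 30)/(h^2 - 8*h + 7)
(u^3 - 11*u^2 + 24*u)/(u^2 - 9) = u*(u - 8)/(u + 3)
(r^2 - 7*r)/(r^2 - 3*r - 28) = r/(r + 4)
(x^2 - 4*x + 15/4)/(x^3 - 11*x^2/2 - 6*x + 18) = (x - 5/2)/(x^2 - 4*x - 12)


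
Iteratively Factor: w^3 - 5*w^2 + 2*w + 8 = (w - 2)*(w^2 - 3*w - 4) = (w - 4)*(w - 2)*(w + 1)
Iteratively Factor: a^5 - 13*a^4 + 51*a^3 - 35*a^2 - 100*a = (a - 5)*(a^4 - 8*a^3 + 11*a^2 + 20*a) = (a - 5)*(a + 1)*(a^3 - 9*a^2 + 20*a) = (a - 5)^2*(a + 1)*(a^2 - 4*a) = a*(a - 5)^2*(a + 1)*(a - 4)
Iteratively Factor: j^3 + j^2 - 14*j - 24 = (j - 4)*(j^2 + 5*j + 6) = (j - 4)*(j + 3)*(j + 2)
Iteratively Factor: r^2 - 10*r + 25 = (r - 5)*(r - 5)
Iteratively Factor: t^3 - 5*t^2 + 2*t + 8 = (t - 2)*(t^2 - 3*t - 4) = (t - 2)*(t + 1)*(t - 4)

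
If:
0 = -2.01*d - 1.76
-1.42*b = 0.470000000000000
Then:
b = -0.33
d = -0.88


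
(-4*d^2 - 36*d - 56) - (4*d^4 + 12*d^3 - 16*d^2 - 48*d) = -4*d^4 - 12*d^3 + 12*d^2 + 12*d - 56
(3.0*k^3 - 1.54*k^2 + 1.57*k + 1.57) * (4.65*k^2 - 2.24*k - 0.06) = 13.95*k^5 - 13.881*k^4 + 10.5701*k^3 + 3.8761*k^2 - 3.611*k - 0.0942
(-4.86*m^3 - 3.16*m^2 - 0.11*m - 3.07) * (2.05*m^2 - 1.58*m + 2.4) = -9.963*m^5 + 1.2008*m^4 - 6.8967*m^3 - 13.7037*m^2 + 4.5866*m - 7.368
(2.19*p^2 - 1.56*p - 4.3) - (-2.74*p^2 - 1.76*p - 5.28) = 4.93*p^2 + 0.2*p + 0.98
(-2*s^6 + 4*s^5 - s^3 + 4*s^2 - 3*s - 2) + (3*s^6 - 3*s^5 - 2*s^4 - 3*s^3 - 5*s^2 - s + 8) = s^6 + s^5 - 2*s^4 - 4*s^3 - s^2 - 4*s + 6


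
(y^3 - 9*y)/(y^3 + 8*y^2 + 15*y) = (y - 3)/(y + 5)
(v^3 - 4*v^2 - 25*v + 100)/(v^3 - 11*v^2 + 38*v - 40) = (v + 5)/(v - 2)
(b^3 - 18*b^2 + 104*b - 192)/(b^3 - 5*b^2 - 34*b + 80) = (b^2 - 10*b + 24)/(b^2 + 3*b - 10)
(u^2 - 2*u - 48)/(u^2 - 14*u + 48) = (u + 6)/(u - 6)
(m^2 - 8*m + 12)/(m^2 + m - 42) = (m - 2)/(m + 7)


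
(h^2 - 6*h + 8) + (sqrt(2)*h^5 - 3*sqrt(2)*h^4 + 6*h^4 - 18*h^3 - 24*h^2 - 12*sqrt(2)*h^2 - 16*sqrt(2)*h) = sqrt(2)*h^5 - 3*sqrt(2)*h^4 + 6*h^4 - 18*h^3 - 23*h^2 - 12*sqrt(2)*h^2 - 16*sqrt(2)*h - 6*h + 8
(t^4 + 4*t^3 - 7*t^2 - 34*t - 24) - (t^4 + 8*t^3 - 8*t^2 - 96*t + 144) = -4*t^3 + t^2 + 62*t - 168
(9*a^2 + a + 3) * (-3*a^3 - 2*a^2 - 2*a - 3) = -27*a^5 - 21*a^4 - 29*a^3 - 35*a^2 - 9*a - 9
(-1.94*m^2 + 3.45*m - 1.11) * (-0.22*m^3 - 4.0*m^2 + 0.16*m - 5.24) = 0.4268*m^5 + 7.001*m^4 - 13.8662*m^3 + 15.1576*m^2 - 18.2556*m + 5.8164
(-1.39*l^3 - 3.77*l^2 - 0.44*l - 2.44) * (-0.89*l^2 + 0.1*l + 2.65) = 1.2371*l^5 + 3.2163*l^4 - 3.6689*l^3 - 7.8629*l^2 - 1.41*l - 6.466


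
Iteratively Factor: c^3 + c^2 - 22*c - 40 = (c - 5)*(c^2 + 6*c + 8) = (c - 5)*(c + 2)*(c + 4)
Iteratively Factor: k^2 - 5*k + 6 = (k - 2)*(k - 3)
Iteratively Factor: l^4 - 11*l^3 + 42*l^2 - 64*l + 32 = (l - 4)*(l^3 - 7*l^2 + 14*l - 8) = (l - 4)*(l - 1)*(l^2 - 6*l + 8) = (l - 4)*(l - 2)*(l - 1)*(l - 4)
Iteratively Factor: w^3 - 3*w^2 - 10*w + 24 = (w - 4)*(w^2 + w - 6) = (w - 4)*(w + 3)*(w - 2)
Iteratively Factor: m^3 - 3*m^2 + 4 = (m - 2)*(m^2 - m - 2) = (m - 2)*(m + 1)*(m - 2)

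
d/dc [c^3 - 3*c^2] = 3*c*(c - 2)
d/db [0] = 0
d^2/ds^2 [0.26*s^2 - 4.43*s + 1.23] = 0.520000000000000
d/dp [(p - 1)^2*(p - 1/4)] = 3*p^2 - 9*p/2 + 3/2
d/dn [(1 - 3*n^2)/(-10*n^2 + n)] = (-3*n^2 + 20*n - 1)/(n^2*(100*n^2 - 20*n + 1))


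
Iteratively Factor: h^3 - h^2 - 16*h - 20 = (h + 2)*(h^2 - 3*h - 10) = (h + 2)^2*(h - 5)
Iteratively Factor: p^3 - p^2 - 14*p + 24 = (p + 4)*(p^2 - 5*p + 6) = (p - 3)*(p + 4)*(p - 2)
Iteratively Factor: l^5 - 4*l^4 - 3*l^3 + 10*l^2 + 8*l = (l - 2)*(l^4 - 2*l^3 - 7*l^2 - 4*l) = (l - 4)*(l - 2)*(l^3 + 2*l^2 + l) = l*(l - 4)*(l - 2)*(l^2 + 2*l + 1) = l*(l - 4)*(l - 2)*(l + 1)*(l + 1)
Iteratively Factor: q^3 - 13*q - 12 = (q + 3)*(q^2 - 3*q - 4) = (q - 4)*(q + 3)*(q + 1)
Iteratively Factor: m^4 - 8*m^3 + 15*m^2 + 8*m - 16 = (m + 1)*(m^3 - 9*m^2 + 24*m - 16) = (m - 4)*(m + 1)*(m^2 - 5*m + 4) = (m - 4)*(m - 1)*(m + 1)*(m - 4)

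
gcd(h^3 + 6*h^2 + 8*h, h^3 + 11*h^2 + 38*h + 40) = h^2 + 6*h + 8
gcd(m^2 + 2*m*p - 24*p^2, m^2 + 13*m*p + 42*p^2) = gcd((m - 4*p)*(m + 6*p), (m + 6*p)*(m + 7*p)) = m + 6*p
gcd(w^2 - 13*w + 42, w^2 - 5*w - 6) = w - 6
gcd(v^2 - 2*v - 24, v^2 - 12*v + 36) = v - 6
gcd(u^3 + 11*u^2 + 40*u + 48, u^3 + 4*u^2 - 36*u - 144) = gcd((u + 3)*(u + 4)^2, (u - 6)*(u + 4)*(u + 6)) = u + 4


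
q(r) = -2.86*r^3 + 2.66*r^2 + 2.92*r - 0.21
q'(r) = -8.58*r^2 + 5.32*r + 2.92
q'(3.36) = -76.07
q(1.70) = -1.61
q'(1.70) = -12.83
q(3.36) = -68.86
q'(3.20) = -67.92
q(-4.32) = 267.40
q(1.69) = -1.48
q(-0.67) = -0.11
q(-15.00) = 10206.99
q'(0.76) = 2.01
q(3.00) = -44.73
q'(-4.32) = -180.19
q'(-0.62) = -3.68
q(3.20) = -57.34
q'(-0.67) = -4.50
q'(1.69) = -12.59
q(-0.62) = -0.32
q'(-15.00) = -2007.38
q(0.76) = 2.29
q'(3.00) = -58.34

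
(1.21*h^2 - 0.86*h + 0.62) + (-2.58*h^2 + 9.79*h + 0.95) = -1.37*h^2 + 8.93*h + 1.57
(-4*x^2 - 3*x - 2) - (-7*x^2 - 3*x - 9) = 3*x^2 + 7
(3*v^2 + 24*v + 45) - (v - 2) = 3*v^2 + 23*v + 47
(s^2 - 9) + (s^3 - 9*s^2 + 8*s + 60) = s^3 - 8*s^2 + 8*s + 51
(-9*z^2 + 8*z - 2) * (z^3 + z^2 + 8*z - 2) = -9*z^5 - z^4 - 66*z^3 + 80*z^2 - 32*z + 4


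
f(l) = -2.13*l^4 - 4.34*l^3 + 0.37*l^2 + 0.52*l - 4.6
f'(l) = -8.52*l^3 - 13.02*l^2 + 0.74*l + 0.52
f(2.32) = -117.30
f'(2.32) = -174.23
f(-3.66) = -170.98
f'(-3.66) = 241.12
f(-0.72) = -3.74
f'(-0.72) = -3.58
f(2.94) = -269.30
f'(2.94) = -326.36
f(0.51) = -4.96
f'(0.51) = -3.62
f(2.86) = -244.12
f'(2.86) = -303.18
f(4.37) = -1134.24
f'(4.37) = -955.91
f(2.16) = -91.85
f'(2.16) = -144.49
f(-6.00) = -1817.44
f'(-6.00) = 1367.68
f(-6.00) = -1817.44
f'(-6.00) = 1367.68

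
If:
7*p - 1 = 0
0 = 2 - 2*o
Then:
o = 1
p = 1/7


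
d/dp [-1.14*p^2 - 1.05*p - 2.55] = -2.28*p - 1.05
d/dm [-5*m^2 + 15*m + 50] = 15 - 10*m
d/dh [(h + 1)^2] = 2*h + 2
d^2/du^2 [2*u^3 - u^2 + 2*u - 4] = 12*u - 2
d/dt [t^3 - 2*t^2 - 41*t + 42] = 3*t^2 - 4*t - 41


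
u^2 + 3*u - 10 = (u - 2)*(u + 5)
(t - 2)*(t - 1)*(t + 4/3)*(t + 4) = t^4 + 7*t^3/3 - 26*t^2/3 - 16*t/3 + 32/3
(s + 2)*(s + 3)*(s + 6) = s^3 + 11*s^2 + 36*s + 36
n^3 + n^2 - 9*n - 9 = (n - 3)*(n + 1)*(n + 3)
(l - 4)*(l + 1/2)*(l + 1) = l^3 - 5*l^2/2 - 11*l/2 - 2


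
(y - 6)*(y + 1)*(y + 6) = y^3 + y^2 - 36*y - 36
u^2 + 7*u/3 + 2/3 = (u + 1/3)*(u + 2)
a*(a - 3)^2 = a^3 - 6*a^2 + 9*a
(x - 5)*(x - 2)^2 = x^3 - 9*x^2 + 24*x - 20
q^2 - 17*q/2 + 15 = (q - 6)*(q - 5/2)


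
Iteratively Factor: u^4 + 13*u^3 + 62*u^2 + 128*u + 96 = (u + 3)*(u^3 + 10*u^2 + 32*u + 32) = (u + 2)*(u + 3)*(u^2 + 8*u + 16) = (u + 2)*(u + 3)*(u + 4)*(u + 4)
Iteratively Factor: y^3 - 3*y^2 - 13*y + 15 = (y - 5)*(y^2 + 2*y - 3) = (y - 5)*(y + 3)*(y - 1)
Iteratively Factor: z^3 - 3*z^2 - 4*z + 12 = (z + 2)*(z^2 - 5*z + 6) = (z - 2)*(z + 2)*(z - 3)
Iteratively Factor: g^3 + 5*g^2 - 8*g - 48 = (g + 4)*(g^2 + g - 12) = (g + 4)^2*(g - 3)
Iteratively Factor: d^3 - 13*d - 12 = (d - 4)*(d^2 + 4*d + 3) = (d - 4)*(d + 3)*(d + 1)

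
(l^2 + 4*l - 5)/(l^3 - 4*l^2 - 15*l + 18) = (l + 5)/(l^2 - 3*l - 18)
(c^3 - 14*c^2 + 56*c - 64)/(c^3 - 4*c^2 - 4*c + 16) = (c - 8)/(c + 2)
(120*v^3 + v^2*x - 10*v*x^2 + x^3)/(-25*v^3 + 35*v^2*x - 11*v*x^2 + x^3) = (-24*v^2 - 5*v*x + x^2)/(5*v^2 - 6*v*x + x^2)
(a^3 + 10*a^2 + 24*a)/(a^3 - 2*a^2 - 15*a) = (a^2 + 10*a + 24)/(a^2 - 2*a - 15)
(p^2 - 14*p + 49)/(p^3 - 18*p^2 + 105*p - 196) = 1/(p - 4)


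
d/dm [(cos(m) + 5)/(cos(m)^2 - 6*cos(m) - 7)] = (cos(m)^2 + 10*cos(m) - 23)*sin(m)/(sin(m)^2 + 6*cos(m) + 6)^2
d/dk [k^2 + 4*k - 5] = 2*k + 4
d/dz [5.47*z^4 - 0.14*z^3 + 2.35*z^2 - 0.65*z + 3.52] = 21.88*z^3 - 0.42*z^2 + 4.7*z - 0.65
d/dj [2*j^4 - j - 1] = 8*j^3 - 1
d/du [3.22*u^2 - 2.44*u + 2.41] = 6.44*u - 2.44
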